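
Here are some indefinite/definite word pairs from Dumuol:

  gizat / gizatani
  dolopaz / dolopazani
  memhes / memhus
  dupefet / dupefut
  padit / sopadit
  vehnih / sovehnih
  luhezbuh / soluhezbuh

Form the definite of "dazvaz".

"dazvaz" has last vowel 'a'. The stems whose last vowel is 'a' (gizat → gizatani, dolopaz → dolopazani) add -ani.
The other patterns: stems whose last vowel is 'e' change the last vowel to 'u'; stems whose last vowel is 'i' or 'u' add the prefix so-.
So dazvaz → dazvazani.

dazvazani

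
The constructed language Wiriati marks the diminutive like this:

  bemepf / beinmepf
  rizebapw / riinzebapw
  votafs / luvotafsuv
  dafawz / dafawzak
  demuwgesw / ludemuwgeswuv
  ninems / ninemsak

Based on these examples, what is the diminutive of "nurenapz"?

nuinrenapz

"nurenapz" has second-to-last letter 'p'. The stems whose second-to-last letter is 'p' (rizebapw → riinzebapw, bemepf → beinmepf) insert -in- after the first vowel.
So nurenapz → nuinrenapz.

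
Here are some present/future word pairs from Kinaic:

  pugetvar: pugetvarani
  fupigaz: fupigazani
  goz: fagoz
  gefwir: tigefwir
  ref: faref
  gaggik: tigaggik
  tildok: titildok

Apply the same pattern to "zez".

fazez

gefwir and pugetvar both end in -r yet inflect differently (tigefwir, pugetvarani), so the final letter is not what conditions the rule; the number of vowels is.
"zez" has 1 vowel. The stems with 1 vowel (goz → fagoz, ref → faref) add the prefix fa-.
The other patterns: stems with 2 vowels add the prefix ti-; stems with 3 vowels add -ani.
So zez → fazez.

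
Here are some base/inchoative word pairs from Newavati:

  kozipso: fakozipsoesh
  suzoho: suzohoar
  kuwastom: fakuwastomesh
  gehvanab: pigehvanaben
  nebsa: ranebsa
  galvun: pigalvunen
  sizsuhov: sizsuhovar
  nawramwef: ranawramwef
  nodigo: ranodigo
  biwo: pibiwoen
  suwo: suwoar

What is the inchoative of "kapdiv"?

fakapdivesh

kozipso and suzoho both end in -o yet inflect differently (fakozipsoesh, suzohoar), so the final letter is not what conditions the rule; the first letter is.
"kapdiv" begins with k-. The stems beginning with k- (kuwastom → fakuwastomesh, kozipso → fakozipsoesh) add fa- … -esh around the stem.
The other patterns: stems beginning with s- add -ar; stems beginning with n- add the prefix ra-; stems beginning with b- or g- add pi- … -en around the stem.
So kapdiv → fakapdivesh.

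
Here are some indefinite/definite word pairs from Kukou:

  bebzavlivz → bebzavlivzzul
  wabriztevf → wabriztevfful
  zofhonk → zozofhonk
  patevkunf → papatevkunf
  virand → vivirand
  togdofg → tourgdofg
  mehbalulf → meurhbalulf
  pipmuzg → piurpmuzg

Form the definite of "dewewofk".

wabriztevf and patevkunf both end in -f yet inflect differently (wabriztevfful, papatevkunf), so the final letter is not what conditions the rule; the second-to-last letter is.
"dewewofk" has second-to-last letter 'f'. The one such stem in the data (togdofg → tourgdofg) inserts -ur- after the first vowel (as do mehbalulf, pipmuzg), so the same rule applies.
So dewewofk → deurwewofk.

deurwewofk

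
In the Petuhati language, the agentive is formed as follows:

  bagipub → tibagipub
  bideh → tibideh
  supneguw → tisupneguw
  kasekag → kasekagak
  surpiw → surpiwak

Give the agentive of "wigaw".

wigawak

supneguw and surpiw both end in -w yet inflect differently (tisupneguw, surpiwak), so the final letter is not what conditions the rule; the last vowel is.
"wigaw" has last vowel 'a'. The one such stem in the data (kasekag → kasekagak) adds -ak, so the same rule applies.
The other pattern: stems whose last vowel is 'e' or 'u' add the prefix ti-.
So wigaw → wigawak.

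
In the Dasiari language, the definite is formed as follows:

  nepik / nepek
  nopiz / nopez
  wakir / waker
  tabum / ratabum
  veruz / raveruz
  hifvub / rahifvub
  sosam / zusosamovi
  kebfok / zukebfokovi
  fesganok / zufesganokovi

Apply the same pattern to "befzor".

nopiz and veruz both end in -z yet inflect differently (nopez, raveruz), so the final letter is not what conditions the rule; the last vowel is.
"befzor" has last vowel 'o'. The stems whose last vowel is 'o' (kebfok → zukebfokovi, fesganok → zufesganokovi) add zu- … -ovi around the stem.
So befzor → zubefzorovi.

zubefzorovi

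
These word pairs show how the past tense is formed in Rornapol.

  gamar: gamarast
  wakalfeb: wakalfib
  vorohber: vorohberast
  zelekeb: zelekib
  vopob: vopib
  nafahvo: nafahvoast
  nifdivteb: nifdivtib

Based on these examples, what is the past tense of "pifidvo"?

pifidvoast

zelekeb and vorohber both have last vowel 'e' yet inflect differently (zelekib, vorohberast), so the last vowel is not what conditions the rule; the final letter is.
"pifidvo" ends in -o. The one such stem in the data (nafahvo → nafahvoast) adds -ast, so the same rule applies.
The other pattern: stems ending in -b change the last vowel to 'i'.
So pifidvo → pifidvoast.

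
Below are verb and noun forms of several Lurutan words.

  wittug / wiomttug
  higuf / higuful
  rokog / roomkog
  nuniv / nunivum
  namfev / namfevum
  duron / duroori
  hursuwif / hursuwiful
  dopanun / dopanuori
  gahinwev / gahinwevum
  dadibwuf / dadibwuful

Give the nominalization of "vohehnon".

vohehnoori

"vohehnon" ends in -n. The stems ending in -n (dopanun → dopanuori, duron → duroori) drop the final letter and add -ori.
So vohehnon → vohehnoori.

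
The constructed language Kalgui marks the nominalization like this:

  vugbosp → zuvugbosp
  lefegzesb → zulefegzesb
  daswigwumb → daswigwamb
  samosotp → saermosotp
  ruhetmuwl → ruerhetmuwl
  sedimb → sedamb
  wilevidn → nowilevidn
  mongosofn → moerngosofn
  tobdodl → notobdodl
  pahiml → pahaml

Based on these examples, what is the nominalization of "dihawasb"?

zudihawasb

lefegzesb and sedimb both end in -b yet inflect differently (zulefegzesb, sedamb), so the final letter is not what conditions the rule; the second-to-last letter is.
"dihawasb" has second-to-last letter 's'. The stems whose second-to-last letter is 's' (vugbosp → zuvugbosp, lefegzesb → zulefegzesb) add the prefix zu-.
The other patterns: stems whose second-to-last letter is 'm' change the last vowel to 'a'; stems whose second-to-last letter is 'd' add the prefix no-; stems whose second-to-last letter is 'f', 't' or 'w' insert -er- after the first vowel.
So dihawasb → zudihawasb.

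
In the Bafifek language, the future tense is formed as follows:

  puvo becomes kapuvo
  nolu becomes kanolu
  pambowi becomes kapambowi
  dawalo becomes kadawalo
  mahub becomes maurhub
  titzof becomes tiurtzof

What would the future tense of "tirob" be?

nolu and mahub both have last vowel 'u' yet inflect differently (kanolu, maurhub), so the last vowel is not what conditions the rule; whether the stem ends in a vowel or a consonant is.
"tirob" ends in a consonant. The stems ending in a consonant (mahub → maurhub, titzof → tiurtzof) insert -ur- after the first vowel.
The other pattern: stems ending in a vowel add the prefix ka-.
So tirob → tiurrob.

tiurrob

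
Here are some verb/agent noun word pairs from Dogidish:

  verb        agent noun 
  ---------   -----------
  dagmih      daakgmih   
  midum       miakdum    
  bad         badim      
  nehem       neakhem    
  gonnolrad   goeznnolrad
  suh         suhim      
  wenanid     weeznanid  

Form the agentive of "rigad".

riakgad

suh and dagmih both end in -h yet inflect differently (suhim, daakgmih), so the final letter is not what conditions the rule; the number of vowels is.
"rigad" has 2 vowels. The stems with 2 vowels (dagmih → daakgmih, midum → miakdum, nehem → neakhem) insert -ak- after the first vowel.
The other patterns: stems with 1 vowel add -im; stems with 3 vowels insert -ez- after the first vowel.
So rigad → riakgad.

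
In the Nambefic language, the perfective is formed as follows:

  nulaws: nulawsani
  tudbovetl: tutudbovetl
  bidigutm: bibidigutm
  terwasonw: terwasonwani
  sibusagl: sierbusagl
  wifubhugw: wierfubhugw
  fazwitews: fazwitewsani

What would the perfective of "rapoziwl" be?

rapoziwlani

terwasonw and wifubhugw both end in -w yet inflect differently (terwasonwani, wierfubhugw), so the final letter is not what conditions the rule; the second-to-last letter is.
"rapoziwl" has second-to-last letter 'w'. The stems whose second-to-last letter is 'w' (nulaws → nulawsani, fazwitews → fazwitewsani) add -ani.
So rapoziwl → rapoziwlani.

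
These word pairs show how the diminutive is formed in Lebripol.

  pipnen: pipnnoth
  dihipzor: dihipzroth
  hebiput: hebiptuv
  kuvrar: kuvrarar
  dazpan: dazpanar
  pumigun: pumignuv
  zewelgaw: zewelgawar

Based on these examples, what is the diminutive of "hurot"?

"hurot" has last vowel 'o'. The one such stem in the data (dihipzor → dihipzroth) deletes the last vowel and adds -oth (as does pipnen), so the same rule applies.
So hurot → hurtoth.

hurtoth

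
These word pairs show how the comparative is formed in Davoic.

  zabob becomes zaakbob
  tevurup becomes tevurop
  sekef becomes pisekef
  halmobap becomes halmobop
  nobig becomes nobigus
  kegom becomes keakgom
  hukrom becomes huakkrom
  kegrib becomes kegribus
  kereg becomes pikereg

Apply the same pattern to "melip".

melipus

kegrib and zabob both end in -b yet inflect differently (kegribus, zaakbob), so the final letter is not what conditions the rule; the last vowel is.
"melip" has last vowel 'i'. The stems whose last vowel is 'i' (kegrib → kegribus, nobig → nobigus) add -us.
The other patterns: stems whose last vowel is 'a' or 'u' change the last vowel to 'o'; stems whose last vowel is 'o' insert -ak- after the first vowel; stems whose last vowel is 'e' add the prefix pi-.
So melip → melipus.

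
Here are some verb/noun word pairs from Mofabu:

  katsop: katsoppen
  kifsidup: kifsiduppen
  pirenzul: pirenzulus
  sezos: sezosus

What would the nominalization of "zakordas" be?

katsop and sezos both have last vowel 'o' yet inflect differently (katsoppen, sezosus), so the last vowel is not what conditions the rule; the final letter is.
"zakordas" ends in -s. The one such stem in the data (sezos → sezosus) adds -us, so the same rule applies.
The other pattern: stems ending in -p double the final consonant and add -en.
So zakordas → zakordasus.

zakordasus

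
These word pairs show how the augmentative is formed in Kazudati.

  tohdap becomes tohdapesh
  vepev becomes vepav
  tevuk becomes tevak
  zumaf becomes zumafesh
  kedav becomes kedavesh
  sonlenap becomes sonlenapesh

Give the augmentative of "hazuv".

kedav and vepev both end in -v yet inflect differently (kedavesh, vepav), so the final letter is not what conditions the rule; the last vowel is.
"hazuv" has last vowel 'u'. The one such stem in the data (tevuk → tevak) changes the last vowel to 'a' (as does vepev), so the same rule applies.
So hazuv → hazav.

hazav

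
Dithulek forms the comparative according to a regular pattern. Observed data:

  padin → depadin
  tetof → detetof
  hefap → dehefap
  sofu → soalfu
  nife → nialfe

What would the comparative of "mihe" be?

mialhe

padin and sofu both have 2 vowels yet inflect differently (depadin, soalfu), so the number of vowels is not what conditions the rule; whether the stem ends in a vowel or a consonant is.
"mihe" ends in a vowel. The stems ending in a vowel (sofu → soalfu, nife → nialfe) insert -al- after the first vowel.
So mihe → mialhe.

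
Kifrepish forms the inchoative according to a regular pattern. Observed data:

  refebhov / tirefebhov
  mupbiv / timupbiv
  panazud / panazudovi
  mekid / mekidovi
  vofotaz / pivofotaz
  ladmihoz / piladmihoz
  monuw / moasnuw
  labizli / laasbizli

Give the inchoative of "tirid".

tiridovi

"tirid" ends in -d. The stems ending in -d (panazud → panazudovi, mekid → mekidovi) add -ovi.
So tirid → tiridovi.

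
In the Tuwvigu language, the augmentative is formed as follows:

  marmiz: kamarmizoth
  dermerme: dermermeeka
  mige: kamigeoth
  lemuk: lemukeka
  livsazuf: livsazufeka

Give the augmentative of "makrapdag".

kamakrapdagoth

mige and dermerme both end in -e yet inflect differently (kamigeoth, dermermeeka), so the final letter is not what conditions the rule; the first letter is.
"makrapdag" begins with m-. The stems beginning with m- (marmiz → kamarmizoth, mige → kamigeoth) add ka- … -oth around the stem.
The other pattern: stems beginning with d- or l- add -eka.
So makrapdag → kamakrapdagoth.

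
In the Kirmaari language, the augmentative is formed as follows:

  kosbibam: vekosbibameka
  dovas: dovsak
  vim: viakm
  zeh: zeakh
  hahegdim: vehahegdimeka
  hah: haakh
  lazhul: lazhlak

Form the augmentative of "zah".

vim and hahegdim both end in -m yet inflect differently (viakm, vehahegdimeka), so the final letter is not what conditions the rule; the number of vowels is.
"zah" has 1 vowel. The stems with 1 vowel (hah → haakh, zeh → zeakh, vim → viakm) insert -ak- after the first vowel.
The other patterns: stems with 2 vowels delete the last vowel and add -ak; stems with 3 vowels add ve- … -eka around the stem.
So zah → zaakh.

zaakh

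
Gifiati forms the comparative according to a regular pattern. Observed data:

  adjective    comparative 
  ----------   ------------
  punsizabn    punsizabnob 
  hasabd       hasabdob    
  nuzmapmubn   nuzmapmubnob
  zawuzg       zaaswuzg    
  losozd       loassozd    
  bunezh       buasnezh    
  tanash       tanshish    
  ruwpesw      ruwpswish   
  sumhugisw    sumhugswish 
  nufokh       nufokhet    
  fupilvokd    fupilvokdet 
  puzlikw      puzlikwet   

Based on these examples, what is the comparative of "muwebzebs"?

muwebzebsob

hasabd and losozd both end in -d yet inflect differently (hasabdob, loassozd), so the final letter is not what conditions the rule; the second-to-last letter is.
"muwebzebs" has second-to-last letter 'b'. The stems whose second-to-last letter is 'b' (punsizabn → punsizabnob, hasabd → hasabdob, nuzmapmubn → nuzmapmubnob) add -ob.
The other patterns: stems whose second-to-last letter is 'z' insert -as- after the first vowel; stems whose second-to-last letter is 's' delete the last vowel and add -ish; stems whose second-to-last letter is 'k' add -et.
So muwebzebs → muwebzebsob.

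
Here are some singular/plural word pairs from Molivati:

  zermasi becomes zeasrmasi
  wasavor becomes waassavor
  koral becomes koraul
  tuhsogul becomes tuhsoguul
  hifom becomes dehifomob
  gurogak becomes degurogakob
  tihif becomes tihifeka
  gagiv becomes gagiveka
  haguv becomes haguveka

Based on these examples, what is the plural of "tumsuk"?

detumsukob

wasavor and hifom both have last vowel 'o' yet inflect differently (waassavor, dehifomob), so the last vowel is not what conditions the rule; the final letter is.
"tumsuk" ends in -k. The one such stem in the data (gurogak → degurogakob) adds de- … -ob around the stem, so the same rule applies.
The other patterns: stems ending in -i or -r insert -as- after the first vowel; stems ending in -l drop the final letter and add -ul; stems ending in -f or -v add -eka.
So tumsuk → detumsukob.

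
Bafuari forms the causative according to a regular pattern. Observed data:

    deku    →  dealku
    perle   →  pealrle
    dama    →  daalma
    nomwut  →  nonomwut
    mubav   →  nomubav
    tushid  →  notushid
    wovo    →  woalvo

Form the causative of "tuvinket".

notuvinket

"tuvinket" ends in a consonant. The stems ending in a consonant (nomwut → nonomwut, mubav → nomubav, tushid → notushid) add the prefix no-.
So tuvinket → notuvinket.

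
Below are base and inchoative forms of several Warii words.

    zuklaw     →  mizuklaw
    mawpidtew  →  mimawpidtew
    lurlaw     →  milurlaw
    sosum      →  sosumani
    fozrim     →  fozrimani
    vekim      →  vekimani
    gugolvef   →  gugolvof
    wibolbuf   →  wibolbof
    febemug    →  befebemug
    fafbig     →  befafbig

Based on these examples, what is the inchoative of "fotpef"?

mawpidtew and gugolvef both have last vowel 'e' yet inflect differently (mimawpidtew, gugolvof), so the last vowel is not what conditions the rule; the final letter is.
"fotpef" ends in -f. The stems ending in -f (gugolvef → gugolvof, wibolbuf → wibolbof) change the last vowel to 'o'.
The other patterns: stems ending in -w add the prefix mi-; stems ending in -m add -ani; stems ending in -g add the prefix be-.
So fotpef → fotpof.

fotpof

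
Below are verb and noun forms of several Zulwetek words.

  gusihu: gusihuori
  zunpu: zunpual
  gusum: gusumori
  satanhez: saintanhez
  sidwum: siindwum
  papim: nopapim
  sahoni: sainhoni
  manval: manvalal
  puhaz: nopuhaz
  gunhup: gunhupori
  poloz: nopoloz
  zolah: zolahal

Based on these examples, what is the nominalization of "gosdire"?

gosdireori

gusum and sidwum both end in -m yet inflect differently (gusumori, siindwum), so the final letter is not what conditions the rule; the first letter is.
"gosdire" begins with g-. The stems beginning with g- (gunhup → gunhupori, gusum → gusumori, gusihu → gusihuori) add -ori.
The other patterns: stems beginning with s- insert -in- after the first vowel; stems beginning with p- add the prefix no-; stems beginning with m- or z- add -al.
So gosdire → gosdireori.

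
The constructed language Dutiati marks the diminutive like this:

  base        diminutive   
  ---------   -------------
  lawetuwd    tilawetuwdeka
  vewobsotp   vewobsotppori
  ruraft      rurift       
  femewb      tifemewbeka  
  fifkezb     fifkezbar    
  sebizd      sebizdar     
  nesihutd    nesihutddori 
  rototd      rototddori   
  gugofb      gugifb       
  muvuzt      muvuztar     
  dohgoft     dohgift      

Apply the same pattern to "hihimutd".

"hihimutd" has second-to-last letter 't'. The stems whose second-to-last letter is 't' (rototd → rototddori, nesihutd → nesihutddori, vewobsotp → vewobsotppori) double the final consonant and add -ori.
So hihimutd → hihimutddori.

hihimutddori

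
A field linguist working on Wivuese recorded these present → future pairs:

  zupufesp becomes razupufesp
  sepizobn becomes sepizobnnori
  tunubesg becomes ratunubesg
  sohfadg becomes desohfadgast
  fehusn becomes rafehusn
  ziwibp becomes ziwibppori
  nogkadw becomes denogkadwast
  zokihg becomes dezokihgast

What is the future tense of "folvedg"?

defolvedgast

zupufesp and ziwibp both end in -p yet inflect differently (razupufesp, ziwibppori), so the final letter is not what conditions the rule; the second-to-last letter is.
"folvedg" has second-to-last letter 'd'. The stems whose second-to-last letter is 'd' (sohfadg → desohfadgast, nogkadw → denogkadwast) add de- … -ast around the stem.
The other patterns: stems whose second-to-last letter is 's' add the prefix ra-; stems whose second-to-last letter is 'b' double the final consonant and add -ori.
So folvedg → defolvedgast.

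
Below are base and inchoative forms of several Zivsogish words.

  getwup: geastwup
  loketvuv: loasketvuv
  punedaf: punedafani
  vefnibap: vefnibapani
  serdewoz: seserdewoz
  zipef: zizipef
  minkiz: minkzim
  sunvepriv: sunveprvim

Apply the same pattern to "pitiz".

pitzim

getwup and vefnibap both end in -p yet inflect differently (geastwup, vefnibapani), so the final letter is not what conditions the rule; the last vowel is.
"pitiz" has last vowel 'i'. The stems whose last vowel is 'i' (minkiz → minkzim, sunvepriv → sunveprvim) delete the last vowel and add -im.
The other patterns: stems whose last vowel is 'u' insert -as- after the first vowel; stems whose last vowel is 'a' add -ani; stems whose last vowel is 'e' or 'o' repeat the first consonant+vowel as a prefix.
So pitiz → pitzim.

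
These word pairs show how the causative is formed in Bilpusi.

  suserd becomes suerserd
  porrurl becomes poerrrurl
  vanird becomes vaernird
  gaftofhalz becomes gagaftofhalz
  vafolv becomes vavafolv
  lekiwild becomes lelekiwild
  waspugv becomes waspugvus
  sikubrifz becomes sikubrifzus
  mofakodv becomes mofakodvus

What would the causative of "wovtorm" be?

suserd and lekiwild both end in -d yet inflect differently (suerserd, lelekiwild), so the final letter is not what conditions the rule; the second-to-last letter is.
"wovtorm" has second-to-last letter 'r'. The stems whose second-to-last letter is 'r' (suserd → suerserd, porrurl → poerrrurl, vanird → vaernird) insert -er- after the first vowel.
The other patterns: stems whose second-to-last letter is 'l' repeat the first consonant+vowel as a prefix; stems whose second-to-last letter is 'd', 'f' or 'g' add -us.
So wovtorm → woervtorm.

woervtorm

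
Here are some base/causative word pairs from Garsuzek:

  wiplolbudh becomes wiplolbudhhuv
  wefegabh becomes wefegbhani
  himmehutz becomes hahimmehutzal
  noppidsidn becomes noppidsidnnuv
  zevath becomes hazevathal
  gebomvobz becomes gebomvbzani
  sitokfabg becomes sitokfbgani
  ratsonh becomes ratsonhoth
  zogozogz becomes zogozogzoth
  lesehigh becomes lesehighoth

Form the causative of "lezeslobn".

lezeslbnani

"lezeslobn" has second-to-last letter 'b'. The stems whose second-to-last letter is 'b' (sitokfabg → sitokfbgani, gebomvobz → gebomvbzani, wefegabh → wefegbhani) delete the last vowel and add -ani.
The other patterns: stems whose second-to-last letter is 'g' or 'n' add -oth; stems whose second-to-last letter is 'd' double the final consonant and add -uv; stems whose second-to-last letter is 't' add ha- … -al around the stem.
So lezeslobn → lezeslbnani.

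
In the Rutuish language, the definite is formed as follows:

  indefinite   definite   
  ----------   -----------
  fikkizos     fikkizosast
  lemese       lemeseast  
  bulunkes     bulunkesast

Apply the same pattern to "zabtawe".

zabtaweast

Every pair shown (fikkizos → fikkizosast, lemese → lemeseast, bulunkes → bulunkesast) follows the same rule: add -ast.
So zabtawe → zabtaweast.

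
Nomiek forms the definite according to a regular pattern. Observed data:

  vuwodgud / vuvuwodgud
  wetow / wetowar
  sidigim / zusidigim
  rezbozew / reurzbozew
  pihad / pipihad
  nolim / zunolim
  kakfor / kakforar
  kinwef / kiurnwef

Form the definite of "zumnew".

"zumnew" has last vowel 'e'. The stems whose last vowel is 'e' (rezbozew → reurzbozew, kinwef → kiurnwef) insert -ur- after the first vowel.
The other patterns: stems whose last vowel is 'o' add -ar; stems whose last vowel is 'i' add the prefix zu-; stems whose last vowel is 'a' or 'u' repeat the first consonant+vowel as a prefix.
So zumnew → zuurmnew.

zuurmnew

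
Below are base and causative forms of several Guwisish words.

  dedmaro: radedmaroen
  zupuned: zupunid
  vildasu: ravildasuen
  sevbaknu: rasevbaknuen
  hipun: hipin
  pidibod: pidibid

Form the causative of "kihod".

kihid

"kihod" ends in a consonant. The stems ending in a consonant (hipun → hipin, zupuned → zupunid, pidibod → pidibid) change the last vowel to 'i'.
So kihod → kihid.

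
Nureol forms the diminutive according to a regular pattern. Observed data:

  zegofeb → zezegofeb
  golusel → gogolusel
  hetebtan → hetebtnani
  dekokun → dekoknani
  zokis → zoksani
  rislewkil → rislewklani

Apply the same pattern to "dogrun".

golusel and rislewkil both end in -l yet inflect differently (gogolusel, rislewklani), so the final letter is not what conditions the rule; the last vowel is.
"dogrun" has last vowel 'u'. The one such stem in the data (dekokun → dekoknani) deletes the last vowel and adds -ani (as do hetebtan, zokis), so the same rule applies.
So dogrun → dogrnani.

dogrnani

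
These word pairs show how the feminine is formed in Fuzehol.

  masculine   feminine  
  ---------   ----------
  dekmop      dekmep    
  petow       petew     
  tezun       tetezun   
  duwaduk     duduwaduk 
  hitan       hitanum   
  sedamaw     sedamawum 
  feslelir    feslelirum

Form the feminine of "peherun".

pepeherun

"peherun" has last vowel 'u'. The stems whose last vowel is 'u' (tezun → tetezun, duwaduk → duduwaduk) repeat the first consonant+vowel as a prefix.
The other patterns: stems whose last vowel is 'o' change the last vowel to 'e'; stems whose last vowel is 'a' or 'i' add -um.
So peherun → pepeherun.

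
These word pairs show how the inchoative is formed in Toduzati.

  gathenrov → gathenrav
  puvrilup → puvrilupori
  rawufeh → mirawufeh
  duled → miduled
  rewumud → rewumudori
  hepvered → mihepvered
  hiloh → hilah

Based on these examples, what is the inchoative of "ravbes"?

rewumud and hepvered both end in -d yet inflect differently (rewumudori, mihepvered), so the final letter is not what conditions the rule; the last vowel is.
"ravbes" has last vowel 'e'. The stems whose last vowel is 'e' (hepvered → mihepvered, duled → miduled, rawufeh → mirawufeh) add the prefix mi-.
So ravbes → miravbes.

miravbes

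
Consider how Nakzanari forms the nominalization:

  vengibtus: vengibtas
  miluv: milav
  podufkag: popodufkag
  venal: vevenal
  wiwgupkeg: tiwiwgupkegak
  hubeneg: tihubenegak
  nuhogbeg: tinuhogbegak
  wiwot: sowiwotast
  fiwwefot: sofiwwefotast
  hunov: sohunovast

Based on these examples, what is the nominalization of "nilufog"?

podufkag and wiwgupkeg both end in -g yet inflect differently (popodufkag, tiwiwgupkegak), so the final letter is not what conditions the rule; the last vowel is.
"nilufog" has last vowel 'o'. The stems whose last vowel is 'o' (wiwot → sowiwotast, fiwwefot → sofiwwefotast, hunov → sohunovast) add so- … -ast around the stem.
So nilufog → sonilufogast.

sonilufogast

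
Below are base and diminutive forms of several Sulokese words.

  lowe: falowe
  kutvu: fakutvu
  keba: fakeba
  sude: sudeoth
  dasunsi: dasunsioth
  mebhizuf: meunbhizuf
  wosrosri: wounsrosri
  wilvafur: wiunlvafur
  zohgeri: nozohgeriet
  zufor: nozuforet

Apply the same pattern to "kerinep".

fakerinep

lowe and sude both end in -e yet inflect differently (falowe, sudeoth), so the final letter is not what conditions the rule; the first letter is.
"kerinep" begins with k-. The stems beginning with k- (kutvu → fakutvu, keba → fakeba) add the prefix fa-.
So kerinep → fakerinep.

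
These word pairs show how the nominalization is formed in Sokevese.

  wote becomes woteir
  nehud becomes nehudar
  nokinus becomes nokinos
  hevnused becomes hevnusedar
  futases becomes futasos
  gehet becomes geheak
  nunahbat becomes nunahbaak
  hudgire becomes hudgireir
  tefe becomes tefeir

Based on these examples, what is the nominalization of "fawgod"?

"fawgod" ends in -d. The stems ending in -d (hevnused → hevnusedar, nehud → nehudar) add -ar.
The other patterns: stems ending in -e add -ir; stems ending in -t drop the final letter and add -ak; stems ending in -s change the last vowel to 'o'.
So fawgod → fawgodar.

fawgodar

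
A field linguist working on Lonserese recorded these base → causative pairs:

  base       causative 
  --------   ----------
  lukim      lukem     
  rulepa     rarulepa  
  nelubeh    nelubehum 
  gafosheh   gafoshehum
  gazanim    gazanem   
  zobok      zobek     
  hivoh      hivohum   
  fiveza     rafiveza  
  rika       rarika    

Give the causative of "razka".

rarazka

hivoh and zobok both have last vowel 'o' yet inflect differently (hivohum, zobek), so the last vowel is not what conditions the rule; the final letter is.
"razka" ends in -a. The stems ending in -a (fiveza → rafiveza, rulepa → rarulepa, rika → rarika) add the prefix ra-.
The other patterns: stems ending in -h add -um; stems ending in -k or -m change the last vowel to 'e'.
So razka → rarazka.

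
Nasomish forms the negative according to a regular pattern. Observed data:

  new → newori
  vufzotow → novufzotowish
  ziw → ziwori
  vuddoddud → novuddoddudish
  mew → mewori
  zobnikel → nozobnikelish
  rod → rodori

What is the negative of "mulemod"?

nomulemodish

"mulemod" has 3 vowels. The stems with 3 vowels (vuddoddud → novuddoddudish, vufzotow → novufzotowish, zobnikel → nozobnikelish) add no- … -ish around the stem.
So mulemod → nomulemodish.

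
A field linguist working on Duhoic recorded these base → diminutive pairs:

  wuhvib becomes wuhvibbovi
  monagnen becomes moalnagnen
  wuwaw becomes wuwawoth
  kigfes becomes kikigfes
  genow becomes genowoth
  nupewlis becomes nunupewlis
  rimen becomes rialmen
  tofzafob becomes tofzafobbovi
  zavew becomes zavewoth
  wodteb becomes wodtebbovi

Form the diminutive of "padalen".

paaldalen

tofzafob and genow both have last vowel 'o' yet inflect differently (tofzafobbovi, genowoth), so the last vowel is not what conditions the rule; the final letter is.
"padalen" ends in -n. The stems ending in -n (monagnen → moalnagnen, rimen → rialmen) insert -al- after the first vowel.
The other patterns: stems ending in -b double the final consonant and add -ovi; stems ending in -w add -oth; stems ending in -s repeat the first consonant+vowel as a prefix.
So padalen → paaldalen.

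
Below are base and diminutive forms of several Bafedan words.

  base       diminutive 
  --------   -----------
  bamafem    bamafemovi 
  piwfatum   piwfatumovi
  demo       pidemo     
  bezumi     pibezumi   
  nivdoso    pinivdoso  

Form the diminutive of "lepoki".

pilepoki

"lepoki" ends in -i. The one such stem in the data (bezumi → pibezumi) adds the prefix pi-, so the same rule applies.
The other pattern: stems ending in -m add -ovi.
So lepoki → pilepoki.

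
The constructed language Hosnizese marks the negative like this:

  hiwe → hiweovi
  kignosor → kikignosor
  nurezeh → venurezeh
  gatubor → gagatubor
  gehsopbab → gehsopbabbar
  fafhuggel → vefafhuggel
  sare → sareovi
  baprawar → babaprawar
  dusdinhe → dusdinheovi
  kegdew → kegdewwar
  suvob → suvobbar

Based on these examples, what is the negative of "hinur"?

fafhuggel and sare both have last vowel 'e' yet inflect differently (vefafhuggel, sareovi), so the last vowel is not what conditions the rule; the final letter is.
"hinur" ends in -r. The stems ending in -r (kignosor → kikignosor, gatubor → gagatubor, baprawar → babaprawar) repeat the first consonant+vowel as a prefix.
So hinur → hihinur.

hihinur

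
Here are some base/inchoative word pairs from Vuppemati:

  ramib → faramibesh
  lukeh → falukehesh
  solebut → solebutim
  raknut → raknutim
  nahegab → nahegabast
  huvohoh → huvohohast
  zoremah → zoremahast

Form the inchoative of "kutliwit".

ramib and nahegab both end in -b yet inflect differently (faramibesh, nahegabast), so the final letter is not what conditions the rule; the last vowel is.
"kutliwit" has last vowel 'i'. The one such stem in the data (ramib → faramibesh) adds fa- … -esh around the stem, so the same rule applies.
So kutliwit → fakutliwitesh.

fakutliwitesh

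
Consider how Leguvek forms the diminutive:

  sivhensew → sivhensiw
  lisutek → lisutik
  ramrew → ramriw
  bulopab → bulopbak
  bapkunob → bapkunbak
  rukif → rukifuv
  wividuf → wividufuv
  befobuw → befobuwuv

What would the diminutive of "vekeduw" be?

vekeduwuv

sivhensew and befobuw both end in -w yet inflect differently (sivhensiw, befobuwuv), so the final letter is not what conditions the rule; the last vowel is.
"vekeduw" has last vowel 'u'. The stems whose last vowel is 'u' (wividuf → wividufuv, befobuw → befobuwuv) add -uv.
The other patterns: stems whose last vowel is 'e' change the last vowel to 'i'; stems whose last vowel is 'a' or 'o' delete the last vowel and add -ak.
So vekeduw → vekeduwuv.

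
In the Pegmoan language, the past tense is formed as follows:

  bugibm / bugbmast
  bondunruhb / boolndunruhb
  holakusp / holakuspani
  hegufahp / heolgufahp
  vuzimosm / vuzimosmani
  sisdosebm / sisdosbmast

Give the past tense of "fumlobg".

"fumlobg" has second-to-last letter 'b'. The stems whose second-to-last letter is 'b' (bugibm → bugbmast, sisdosebm → sisdosbmast) delete the last vowel and add -ast.
So fumlobg → fumlbgast.

fumlbgast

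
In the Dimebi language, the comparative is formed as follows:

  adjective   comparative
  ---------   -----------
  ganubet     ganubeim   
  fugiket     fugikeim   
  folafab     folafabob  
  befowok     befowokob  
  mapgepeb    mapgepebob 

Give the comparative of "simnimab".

simnimabob

"simnimab" ends in -b. The stems ending in -b (folafab → folafabob, mapgepeb → mapgepebob) add -ob.
The other pattern: stems ending in -t drop the final letter and add -im.
So simnimab → simnimabob.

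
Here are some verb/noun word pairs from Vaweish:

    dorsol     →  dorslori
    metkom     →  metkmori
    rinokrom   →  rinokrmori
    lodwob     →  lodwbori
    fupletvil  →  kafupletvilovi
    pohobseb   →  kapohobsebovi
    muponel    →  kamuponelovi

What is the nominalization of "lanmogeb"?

kalanmogebovi

"lanmogeb" has last vowel 'e'. The stems whose last vowel is 'e' (pohobseb → kapohobsebovi, muponel → kamuponelovi) add ka- … -ovi around the stem.
So lanmogeb → kalanmogebovi.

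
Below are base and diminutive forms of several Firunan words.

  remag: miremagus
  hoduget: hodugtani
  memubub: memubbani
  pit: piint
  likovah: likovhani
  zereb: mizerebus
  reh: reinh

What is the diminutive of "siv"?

"siv" has 1 vowel. The stems with 1 vowel (pit → piint, reh → reinh) insert -in- after the first vowel.
So siv → siinv.

siinv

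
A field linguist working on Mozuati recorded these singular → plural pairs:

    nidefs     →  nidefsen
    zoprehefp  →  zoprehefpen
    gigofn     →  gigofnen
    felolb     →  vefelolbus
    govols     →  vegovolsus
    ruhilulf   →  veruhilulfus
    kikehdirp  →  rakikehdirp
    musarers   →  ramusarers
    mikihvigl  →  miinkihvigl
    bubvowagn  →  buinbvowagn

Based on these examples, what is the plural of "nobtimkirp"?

ranobtimkirp

nidefs and govols both end in -s yet inflect differently (nidefsen, vegovolsus), so the final letter is not what conditions the rule; the second-to-last letter is.
"nobtimkirp" has second-to-last letter 'r'. The stems whose second-to-last letter is 'r' (kikehdirp → rakikehdirp, musarers → ramusarers) add the prefix ra-.
The other patterns: stems whose second-to-last letter is 'f' add -en; stems whose second-to-last letter is 'l' add ve- … -us around the stem; stems whose second-to-last letter is 'g' insert -in- after the first vowel.
So nobtimkirp → ranobtimkirp.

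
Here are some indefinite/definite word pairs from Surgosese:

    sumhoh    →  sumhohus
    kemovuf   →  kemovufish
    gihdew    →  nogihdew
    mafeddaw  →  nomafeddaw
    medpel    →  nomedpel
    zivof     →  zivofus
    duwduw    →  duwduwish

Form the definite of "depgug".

kemovuf and zivof both end in -f yet inflect differently (kemovufish, zivofus), so the final letter is not what conditions the rule; the last vowel is.
"depgug" has last vowel 'u'. The stems whose last vowel is 'u' (duwduw → duwduwish, kemovuf → kemovufish) add -ish.
So depgug → depgugish.

depgugish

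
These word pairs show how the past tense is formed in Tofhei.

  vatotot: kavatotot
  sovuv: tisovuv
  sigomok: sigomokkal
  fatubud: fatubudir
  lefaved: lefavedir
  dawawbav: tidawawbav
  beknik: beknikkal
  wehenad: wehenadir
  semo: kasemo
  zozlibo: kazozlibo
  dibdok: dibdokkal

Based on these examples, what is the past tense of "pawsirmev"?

tipawsirmev

wehenad and dawawbav both have last vowel 'a' yet inflect differently (wehenadir, tidawawbav), so the last vowel is not what conditions the rule; the final letter is.
"pawsirmev" ends in -v. The stems ending in -v (dawawbav → tidawawbav, sovuv → tisovuv) add the prefix ti-.
The other patterns: stems ending in -k double the final consonant and add -al; stems ending in -d add -ir; stems ending in -o or -t add the prefix ka-.
So pawsirmev → tipawsirmev.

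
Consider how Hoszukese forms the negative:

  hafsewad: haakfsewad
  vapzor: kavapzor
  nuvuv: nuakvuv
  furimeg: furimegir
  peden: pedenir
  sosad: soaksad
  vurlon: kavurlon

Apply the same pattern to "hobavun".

peden and vurlon both end in -n yet inflect differently (pedenir, kavurlon), so the final letter is not what conditions the rule; the last vowel is.
"hobavun" has last vowel 'u'. The one such stem in the data (nuvuv → nuakvuv) inserts -ak- after the first vowel (as do sosad, hafsewad), so the same rule applies.
So hobavun → hoakbavun.

hoakbavun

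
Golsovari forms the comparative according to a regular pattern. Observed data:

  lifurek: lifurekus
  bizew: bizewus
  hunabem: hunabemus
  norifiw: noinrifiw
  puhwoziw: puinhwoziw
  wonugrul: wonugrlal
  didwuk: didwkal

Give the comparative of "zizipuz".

zizipzal

bizew and norifiw both end in -w yet inflect differently (bizewus, noinrifiw), so the final letter is not what conditions the rule; the last vowel is.
"zizipuz" has last vowel 'u'. The stems whose last vowel is 'u' (wonugrul → wonugrlal, didwuk → didwkal) delete the last vowel and add -al.
So zizipuz → zizipzal.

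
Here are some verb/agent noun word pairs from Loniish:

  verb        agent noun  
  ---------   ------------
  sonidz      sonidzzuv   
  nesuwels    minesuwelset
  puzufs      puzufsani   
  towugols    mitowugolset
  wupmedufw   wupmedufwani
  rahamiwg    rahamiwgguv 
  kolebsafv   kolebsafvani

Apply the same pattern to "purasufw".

purasufwani

"purasufw" has second-to-last letter 'f'. The stems whose second-to-last letter is 'f' (puzufs → puzufsani, kolebsafv → kolebsafvani, wupmedufw → wupmedufwani) add -ani.
The other patterns: stems whose second-to-last letter is 'd' or 'w' double the final consonant and add -uv; stems whose second-to-last letter is 'l' add mi- … -et around the stem.
So purasufw → purasufwani.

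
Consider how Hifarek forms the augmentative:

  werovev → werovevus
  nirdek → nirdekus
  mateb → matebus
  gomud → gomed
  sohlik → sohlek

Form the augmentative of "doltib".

nirdek and sohlik both end in -k yet inflect differently (nirdekus, sohlek), so the final letter is not what conditions the rule; the last vowel is.
"doltib" has last vowel 'i'. The one such stem in the data (sohlik → sohlek) changes the last vowel to 'e' (as does gomud), so the same rule applies.
The other pattern: stems whose last vowel is 'e' add -us.
So doltib → dolteb.

dolteb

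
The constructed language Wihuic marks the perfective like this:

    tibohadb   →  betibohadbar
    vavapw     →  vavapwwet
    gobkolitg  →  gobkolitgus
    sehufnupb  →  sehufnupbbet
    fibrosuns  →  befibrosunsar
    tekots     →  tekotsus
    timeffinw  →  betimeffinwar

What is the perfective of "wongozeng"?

bewongozengar

"wongozeng" has second-to-last letter 'n'. The stems whose second-to-last letter is 'n' (fibrosuns → befibrosunsar, timeffinw → betimeffinwar) add be- … -ar around the stem.
The other patterns: stems whose second-to-last letter is 't' add -us; stems whose second-to-last letter is 'p' double the final consonant and add -et.
So wongozeng → bewongozengar.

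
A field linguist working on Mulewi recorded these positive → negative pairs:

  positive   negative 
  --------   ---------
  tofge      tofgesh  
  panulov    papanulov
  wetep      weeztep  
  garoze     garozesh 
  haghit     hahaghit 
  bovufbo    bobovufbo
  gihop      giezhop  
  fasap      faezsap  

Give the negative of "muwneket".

mumuwneket

tofge and wetep both have last vowel 'e' yet inflect differently (tofgesh, weeztep), so the last vowel is not what conditions the rule; the final letter is.
"muwneket" ends in -t. The one such stem in the data (haghit → hahaghit) repeats the first consonant+vowel as a prefix (as do bovufbo, panulov), so the same rule applies.
So muwneket → mumuwneket.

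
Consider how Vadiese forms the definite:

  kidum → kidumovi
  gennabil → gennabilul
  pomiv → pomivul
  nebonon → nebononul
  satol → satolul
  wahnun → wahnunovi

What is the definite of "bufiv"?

bufivul

wahnun and nebonon both end in -n yet inflect differently (wahnunovi, nebononul), so the final letter is not what conditions the rule; the last vowel is.
"bufiv" has last vowel 'i'. The stems whose last vowel is 'i' (gennabil → gennabilul, pomiv → pomivul) add -ul.
So bufiv → bufivul.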